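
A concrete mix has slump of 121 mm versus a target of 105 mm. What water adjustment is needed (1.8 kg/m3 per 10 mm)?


Difference = 105 - 121 = -16 mm
Water adjustment = -16 * 1.8 / 10 = -2.9 kg/m3

-2.9


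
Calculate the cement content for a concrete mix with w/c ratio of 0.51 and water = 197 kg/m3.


Cement = water / (w/c)
= 197 / 0.51
= 386.3 kg/m3

386.3


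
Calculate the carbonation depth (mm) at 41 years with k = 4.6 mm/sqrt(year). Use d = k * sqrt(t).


depth = k * sqrt(t)
= 4.6 * sqrt(41)
= 29.45 mm

29.45


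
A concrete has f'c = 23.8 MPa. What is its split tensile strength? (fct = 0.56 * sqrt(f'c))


fct = 0.56 * sqrt(23.8)
= 0.56 * 4.879
= 2.732 MPa

2.732


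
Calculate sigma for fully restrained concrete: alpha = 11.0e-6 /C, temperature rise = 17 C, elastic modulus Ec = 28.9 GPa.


sigma = alpha * dT * Ec
= 11.0e-6 * 17 * 28.9 * 1000
= 5.404 MPa

5.404


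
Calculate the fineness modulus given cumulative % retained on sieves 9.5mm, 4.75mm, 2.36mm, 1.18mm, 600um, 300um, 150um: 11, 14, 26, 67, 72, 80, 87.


FM = sum(cumulative % retained) / 100
= 357 / 100
= 3.57

3.57


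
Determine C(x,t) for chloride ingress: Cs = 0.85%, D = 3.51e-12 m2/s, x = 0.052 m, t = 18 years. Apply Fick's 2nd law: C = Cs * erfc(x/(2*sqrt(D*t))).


t_seconds = 18 * 365.25 * 24 * 3600 = 568036800.0 s
arg = 0.052 / (2 * sqrt(3.51e-12 * 568036800.0))
= 0.5823
erfc(0.5823) = 0.4102
C = 0.85 * 0.4102 = 0.3487%

0.3487


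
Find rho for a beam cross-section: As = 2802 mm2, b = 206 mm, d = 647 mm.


rho = As / (b * d)
= 2802 / (206 * 647)
= 0.021

0.021


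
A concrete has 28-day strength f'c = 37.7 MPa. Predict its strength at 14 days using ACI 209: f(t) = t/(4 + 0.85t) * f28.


f(14) = 14 / (4 + 0.85 * 14) * 37.7
= 14 / 15.9 * 37.7
= 33.19 MPa

33.19


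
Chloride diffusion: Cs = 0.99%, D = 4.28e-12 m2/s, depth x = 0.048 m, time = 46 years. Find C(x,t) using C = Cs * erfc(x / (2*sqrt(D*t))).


t_seconds = 46 * 365.25 * 24 * 3600 = 1451649600.0 s
arg = 0.048 / (2 * sqrt(4.28e-12 * 1451649600.0))
= 0.3045
erfc(0.3045) = 0.6668
C = 0.99 * 0.6668 = 0.6601%

0.6601


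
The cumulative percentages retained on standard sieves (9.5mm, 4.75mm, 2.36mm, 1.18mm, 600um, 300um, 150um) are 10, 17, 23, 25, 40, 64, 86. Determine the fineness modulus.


FM = sum(cumulative % retained) / 100
= 265 / 100
= 2.65

2.65


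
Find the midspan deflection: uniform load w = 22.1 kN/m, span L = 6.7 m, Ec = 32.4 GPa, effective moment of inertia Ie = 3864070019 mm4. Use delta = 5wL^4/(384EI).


Convert: L = 6.7 m = 6700 mm, Ec = 32.4 GPa = 32400 MPa
delta = 5 * 22.1 * 6700^4 / (384 * 32400 * 3864070019)
= 4.63 mm

4.63


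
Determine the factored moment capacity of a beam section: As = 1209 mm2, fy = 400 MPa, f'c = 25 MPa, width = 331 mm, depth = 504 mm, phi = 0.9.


a = As * fy / (0.85 * f'c * b)
= 1209 * 400 / (0.85 * 25 * 331)
= 68.7542 mm
Mn = As * fy * (d - a/2) / 10^6
= 227.1096 kN-m
phi*Mn = 0.9 * 227.1096 = 204.4 kN-m

204.4


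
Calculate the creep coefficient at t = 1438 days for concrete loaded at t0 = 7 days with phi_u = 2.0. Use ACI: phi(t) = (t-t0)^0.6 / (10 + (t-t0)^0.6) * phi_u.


dt = 1438 - 7 = 1431
phi = 1431^0.6 / (10 + 1431^0.6) * 2.0
= 1.773

1.773


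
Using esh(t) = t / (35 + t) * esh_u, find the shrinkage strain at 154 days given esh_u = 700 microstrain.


esh(154) = 154 / (35 + 154) * 700
= 154 / 189 * 700
= 570.4 microstrain

570.4


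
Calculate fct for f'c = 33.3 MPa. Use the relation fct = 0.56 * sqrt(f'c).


fct = 0.56 * sqrt(33.3)
= 0.56 * 5.771
= 3.232 MPa

3.232


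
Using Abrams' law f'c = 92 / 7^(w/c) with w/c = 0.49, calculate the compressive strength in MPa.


f'c = 92 / 7^0.49
= 92 / 2.595
= 35.46 MPa

35.46


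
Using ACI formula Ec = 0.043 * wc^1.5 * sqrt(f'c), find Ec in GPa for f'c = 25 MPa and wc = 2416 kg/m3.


Ec = 0.043 * 2416^1.5 * sqrt(25) / 1000
= 25.53 GPa

25.53


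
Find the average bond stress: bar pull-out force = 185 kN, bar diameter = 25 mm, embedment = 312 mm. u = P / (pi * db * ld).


u = P / (pi * db * ld)
= 185 * 1000 / (pi * 25 * 312)
= 7.55 MPa

7.55


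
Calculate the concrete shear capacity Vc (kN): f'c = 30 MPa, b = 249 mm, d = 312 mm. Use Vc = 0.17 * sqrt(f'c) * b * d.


Vc = 0.17 * sqrt(30) * 249 * 312 / 1000
= 72.34 kN

72.34


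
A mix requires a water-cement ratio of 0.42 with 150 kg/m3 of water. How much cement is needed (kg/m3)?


Cement = water / (w/c)
= 150 / 0.42
= 357.1 kg/m3

357.1


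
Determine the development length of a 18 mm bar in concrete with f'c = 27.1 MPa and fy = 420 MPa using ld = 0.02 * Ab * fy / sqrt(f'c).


Ab = pi * 18^2 / 4 = 254.469 mm2
ld = 0.02 * 254.469 * 420 / sqrt(27.1)
= 410.6 mm

410.6


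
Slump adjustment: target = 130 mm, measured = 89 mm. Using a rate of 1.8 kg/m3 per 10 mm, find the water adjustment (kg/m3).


Difference = 130 - 89 = 41 mm
Water adjustment = 41 * 1.8 / 10 = 7.4 kg/m3

7.4


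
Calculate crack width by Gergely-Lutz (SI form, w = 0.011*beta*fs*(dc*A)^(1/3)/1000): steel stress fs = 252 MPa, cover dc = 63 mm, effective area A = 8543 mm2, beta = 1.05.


w = 0.011 * beta * fs * (dc * A)^(1/3) / 1000
= 0.011 * 1.05 * 252 * (63 * 8543)^(1/3) / 1000
= 0.237 mm

0.237


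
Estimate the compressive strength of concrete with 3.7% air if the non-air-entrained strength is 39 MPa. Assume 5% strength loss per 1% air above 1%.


Strength loss = (3.7 - 1) * 5 = 13.5%
f'c = 39 * (1 - 13.5/100)
= 33.73 MPa

33.73


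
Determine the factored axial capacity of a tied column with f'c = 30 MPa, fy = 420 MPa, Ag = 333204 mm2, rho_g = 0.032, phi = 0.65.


Ast = rho * Ag = 0.032 * 333204 = 10662.528 mm2
phi*Pn = 0.65 * 0.80 * (0.85 * 30 * (333204 - 10662.528) + 420 * 10662.528) / 1000
= 6605.6 kN

6605.6


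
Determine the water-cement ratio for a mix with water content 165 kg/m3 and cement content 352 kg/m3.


w/c = water / cement
w/c = 165 / 352 = 0.469

0.469


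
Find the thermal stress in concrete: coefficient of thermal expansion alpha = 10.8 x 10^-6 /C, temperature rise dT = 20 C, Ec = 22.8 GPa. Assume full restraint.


sigma = alpha * dT * Ec
= 10.8e-6 * 20 * 22.8 * 1000
= 4.925 MPa

4.925


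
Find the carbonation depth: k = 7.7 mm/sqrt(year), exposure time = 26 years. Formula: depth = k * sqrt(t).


depth = k * sqrt(t)
= 7.7 * sqrt(26)
= 39.26 mm

39.26


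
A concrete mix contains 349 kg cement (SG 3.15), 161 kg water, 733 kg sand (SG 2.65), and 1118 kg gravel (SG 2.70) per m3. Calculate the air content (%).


Vol cement = 349 / (3.15 * 1000) = 0.110794 m3
Vol water = 161 / 1000 = 0.161 m3
Vol sand = 733 / (2.65 * 1000) = 0.276604 m3
Vol gravel = 1118 / (2.70 * 1000) = 0.414074 m3
Total solid + water volume = 0.962471 m3
Air = (1 - 0.962471) * 100 = 3.75%

3.75


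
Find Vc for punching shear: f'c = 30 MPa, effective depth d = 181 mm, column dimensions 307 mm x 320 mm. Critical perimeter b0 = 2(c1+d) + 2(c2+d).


b0 = 2*(307 + 181) + 2*(320 + 181) = 1978 mm
Vc = 0.33 * sqrt(30) * 1978 * 181 / 1000
= 647.11 kN

647.11


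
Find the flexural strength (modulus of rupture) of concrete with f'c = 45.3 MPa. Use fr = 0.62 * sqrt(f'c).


fr = 0.62 * sqrt(45.3)
= 4.173 MPa

4.173


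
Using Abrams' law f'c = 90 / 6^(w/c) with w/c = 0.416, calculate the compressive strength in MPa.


f'c = 90 / 6^0.416
= 90 / 2.107
= 42.71 MPa

42.71


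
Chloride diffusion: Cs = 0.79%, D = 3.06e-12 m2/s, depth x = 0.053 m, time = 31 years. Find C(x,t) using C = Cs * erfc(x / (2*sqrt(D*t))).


t_seconds = 31 * 365.25 * 24 * 3600 = 978285600.0 s
arg = 0.053 / (2 * sqrt(3.06e-12 * 978285600.0))
= 0.4843
erfc(0.4843) = 0.4934
C = 0.79 * 0.4934 = 0.3898%

0.3898


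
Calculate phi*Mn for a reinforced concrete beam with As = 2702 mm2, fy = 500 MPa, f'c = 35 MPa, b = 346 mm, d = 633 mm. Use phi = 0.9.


a = As * fy / (0.85 * f'c * b)
= 2702 * 500 / (0.85 * 35 * 346)
= 131.2479 mm
Mn = As * fy * (d - a/2) / 10^6
= 766.5251 kN-m
phi*Mn = 0.9 * 766.5251 = 689.87 kN-m

689.87


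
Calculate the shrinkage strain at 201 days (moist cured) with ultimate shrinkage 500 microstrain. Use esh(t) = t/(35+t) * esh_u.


esh(201) = 201 / (35 + 201) * 500
= 201 / 236 * 500
= 425.8 microstrain

425.8


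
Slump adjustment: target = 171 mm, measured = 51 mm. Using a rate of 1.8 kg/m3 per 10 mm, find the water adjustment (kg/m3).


Difference = 171 - 51 = 120 mm
Water adjustment = 120 * 1.8 / 10 = 21.6 kg/m3

21.6


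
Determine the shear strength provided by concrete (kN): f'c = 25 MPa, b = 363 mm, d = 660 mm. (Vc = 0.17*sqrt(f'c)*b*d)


Vc = 0.17 * sqrt(25) * 363 * 660 / 1000
= 203.64 kN

203.64


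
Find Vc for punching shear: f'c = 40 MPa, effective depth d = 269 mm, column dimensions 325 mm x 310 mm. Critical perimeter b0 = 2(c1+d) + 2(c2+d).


b0 = 2*(325 + 269) + 2*(310 + 269) = 2346 mm
Vc = 0.33 * sqrt(40) * 2346 * 269 / 1000
= 1317.12 kN

1317.12


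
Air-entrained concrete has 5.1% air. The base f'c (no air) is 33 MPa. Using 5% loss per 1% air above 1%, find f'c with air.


Strength loss = (5.1 - 1) * 5 = 20.5%
f'c = 33 * (1 - 20.5/100)
= 26.24 MPa

26.24


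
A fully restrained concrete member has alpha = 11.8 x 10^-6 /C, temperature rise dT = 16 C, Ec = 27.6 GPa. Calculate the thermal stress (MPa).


sigma = alpha * dT * Ec
= 11.8e-6 * 16 * 27.6 * 1000
= 5.211 MPa

5.211


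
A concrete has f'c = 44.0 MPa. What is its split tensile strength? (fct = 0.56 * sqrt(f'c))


fct = 0.56 * sqrt(44.0)
= 0.56 * 6.633
= 3.715 MPa

3.715


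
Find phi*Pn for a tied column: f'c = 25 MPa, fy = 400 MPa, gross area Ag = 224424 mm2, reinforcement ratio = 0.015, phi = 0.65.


Ast = rho * Ag = 0.015 * 224424 = 3366.36 mm2
phi*Pn = 0.65 * 0.80 * (0.85 * 25 * (224424 - 3366.36) + 400 * 3366.36) / 1000
= 3142.89 kN

3142.89


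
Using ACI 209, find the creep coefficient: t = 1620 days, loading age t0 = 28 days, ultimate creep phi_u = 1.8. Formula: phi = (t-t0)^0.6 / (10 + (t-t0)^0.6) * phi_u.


dt = 1620 - 28 = 1592
phi = 1592^0.6 / (10 + 1592^0.6) * 1.8
= 1.607

1.607


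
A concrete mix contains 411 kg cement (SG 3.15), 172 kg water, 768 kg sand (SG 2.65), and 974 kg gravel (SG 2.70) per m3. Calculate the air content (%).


Vol cement = 411 / (3.15 * 1000) = 0.130476 m3
Vol water = 172 / 1000 = 0.172 m3
Vol sand = 768 / (2.65 * 1000) = 0.289811 m3
Vol gravel = 974 / (2.70 * 1000) = 0.360741 m3
Total solid + water volume = 0.953028 m3
Air = (1 - 0.953028) * 100 = 4.7%

4.7


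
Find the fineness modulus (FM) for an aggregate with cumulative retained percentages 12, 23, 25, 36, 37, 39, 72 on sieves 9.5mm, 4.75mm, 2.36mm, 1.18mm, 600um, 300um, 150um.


FM = sum(cumulative % retained) / 100
= 244 / 100
= 2.44

2.44


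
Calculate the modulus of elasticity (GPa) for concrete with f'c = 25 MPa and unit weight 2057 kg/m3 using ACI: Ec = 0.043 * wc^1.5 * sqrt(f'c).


Ec = 0.043 * 2057^1.5 * sqrt(25) / 1000
= 20.06 GPa

20.06


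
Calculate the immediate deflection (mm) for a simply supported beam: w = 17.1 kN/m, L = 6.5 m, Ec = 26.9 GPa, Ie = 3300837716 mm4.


Convert: L = 6.5 m = 6500 mm, Ec = 26.9 GPa = 26900 MPa
delta = 5 * 17.1 * 6500^4 / (384 * 26900 * 3300837716)
= 4.48 mm

4.48


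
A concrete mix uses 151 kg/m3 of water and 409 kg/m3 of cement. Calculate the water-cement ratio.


w/c = water / cement
w/c = 151 / 409 = 0.369

0.369


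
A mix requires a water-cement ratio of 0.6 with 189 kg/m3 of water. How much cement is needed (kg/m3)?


Cement = water / (w/c)
= 189 / 0.6
= 315.0 kg/m3

315.0


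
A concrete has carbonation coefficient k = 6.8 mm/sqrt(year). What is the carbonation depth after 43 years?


depth = k * sqrt(t)
= 6.8 * sqrt(43)
= 44.59 mm

44.59


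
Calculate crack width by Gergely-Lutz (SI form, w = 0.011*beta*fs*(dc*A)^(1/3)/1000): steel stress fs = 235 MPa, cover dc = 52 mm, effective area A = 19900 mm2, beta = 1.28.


w = 0.011 * beta * fs * (dc * A)^(1/3) / 1000
= 0.011 * 1.28 * 235 * (52 * 19900)^(1/3) / 1000
= 0.335 mm

0.335


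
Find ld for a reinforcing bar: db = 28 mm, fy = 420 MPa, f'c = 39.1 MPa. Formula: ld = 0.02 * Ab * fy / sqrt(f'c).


Ab = pi * 28^2 / 4 = 615.752 mm2
ld = 0.02 * 615.752 * 420 / sqrt(39.1)
= 827.2 mm

827.2


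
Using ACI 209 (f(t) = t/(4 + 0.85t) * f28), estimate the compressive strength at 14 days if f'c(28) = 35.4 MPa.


f(14) = 14 / (4 + 0.85 * 14) * 35.4
= 14 / 15.9 * 35.4
= 31.17 MPa

31.17


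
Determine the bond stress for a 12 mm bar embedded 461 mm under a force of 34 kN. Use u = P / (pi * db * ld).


u = P / (pi * db * ld)
= 34 * 1000 / (pi * 12 * 461)
= 1.956 MPa

1.956


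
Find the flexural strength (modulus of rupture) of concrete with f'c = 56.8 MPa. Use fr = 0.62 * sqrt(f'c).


fr = 0.62 * sqrt(56.8)
= 4.673 MPa

4.673


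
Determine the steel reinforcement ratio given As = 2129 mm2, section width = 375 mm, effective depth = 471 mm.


rho = As / (b * d)
= 2129 / (375 * 471)
= 0.0121

0.0121


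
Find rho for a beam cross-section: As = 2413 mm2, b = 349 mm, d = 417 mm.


rho = As / (b * d)
= 2413 / (349 * 417)
= 0.0166

0.0166


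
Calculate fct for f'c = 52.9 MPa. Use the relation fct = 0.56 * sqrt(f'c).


fct = 0.56 * sqrt(52.9)
= 0.56 * 7.273
= 4.073 MPa

4.073


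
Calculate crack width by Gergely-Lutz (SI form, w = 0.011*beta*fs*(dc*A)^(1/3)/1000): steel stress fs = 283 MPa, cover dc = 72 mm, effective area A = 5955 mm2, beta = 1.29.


w = 0.011 * beta * fs * (dc * A)^(1/3) / 1000
= 0.011 * 1.29 * 283 * (72 * 5955)^(1/3) / 1000
= 0.303 mm

0.303


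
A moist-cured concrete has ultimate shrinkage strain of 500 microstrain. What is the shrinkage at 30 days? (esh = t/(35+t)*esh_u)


esh(30) = 30 / (35 + 30) * 500
= 30 / 65 * 500
= 230.8 microstrain

230.8


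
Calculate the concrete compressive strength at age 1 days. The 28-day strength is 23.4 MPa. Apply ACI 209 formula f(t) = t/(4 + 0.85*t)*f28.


f(1) = 1 / (4 + 0.85 * 1) * 23.4
= 1 / 4.85 * 23.4
= 4.82 MPa

4.82


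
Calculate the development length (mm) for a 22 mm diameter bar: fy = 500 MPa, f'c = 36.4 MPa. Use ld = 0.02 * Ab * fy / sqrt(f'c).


Ab = pi * 22^2 / 4 = 380.133 mm2
ld = 0.02 * 380.133 * 500 / sqrt(36.4)
= 630.1 mm

630.1


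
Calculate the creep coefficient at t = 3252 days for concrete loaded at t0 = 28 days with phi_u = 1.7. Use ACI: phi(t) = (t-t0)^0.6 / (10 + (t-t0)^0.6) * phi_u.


dt = 3252 - 28 = 3224
phi = 3224^0.6 / (10 + 3224^0.6) * 1.7
= 1.576

1.576


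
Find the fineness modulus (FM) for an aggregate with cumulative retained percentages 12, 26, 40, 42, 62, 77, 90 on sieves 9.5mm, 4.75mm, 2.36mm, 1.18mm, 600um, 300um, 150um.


FM = sum(cumulative % retained) / 100
= 349 / 100
= 3.49

3.49


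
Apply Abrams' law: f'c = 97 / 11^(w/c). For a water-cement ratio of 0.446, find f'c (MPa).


f'c = 97 / 11^0.446
= 97 / 2.914
= 33.29 MPa

33.29


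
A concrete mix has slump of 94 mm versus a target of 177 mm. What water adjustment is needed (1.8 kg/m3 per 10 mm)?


Difference = 177 - 94 = 83 mm
Water adjustment = 83 * 1.8 / 10 = 14.9 kg/m3

14.9


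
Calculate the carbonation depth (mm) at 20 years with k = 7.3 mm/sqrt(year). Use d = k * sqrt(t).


depth = k * sqrt(t)
= 7.3 * sqrt(20)
= 32.65 mm

32.65


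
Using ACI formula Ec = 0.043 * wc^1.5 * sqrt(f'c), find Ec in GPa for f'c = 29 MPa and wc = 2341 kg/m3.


Ec = 0.043 * 2341^1.5 * sqrt(29) / 1000
= 26.23 GPa

26.23


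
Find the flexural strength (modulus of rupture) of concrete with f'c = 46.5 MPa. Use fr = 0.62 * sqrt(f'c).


fr = 0.62 * sqrt(46.5)
= 4.228 MPa

4.228


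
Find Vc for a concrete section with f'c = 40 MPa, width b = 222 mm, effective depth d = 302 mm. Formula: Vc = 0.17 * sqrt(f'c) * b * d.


Vc = 0.17 * sqrt(40) * 222 * 302 / 1000
= 72.08 kN

72.08


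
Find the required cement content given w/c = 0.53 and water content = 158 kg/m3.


Cement = water / (w/c)
= 158 / 0.53
= 298.1 kg/m3

298.1


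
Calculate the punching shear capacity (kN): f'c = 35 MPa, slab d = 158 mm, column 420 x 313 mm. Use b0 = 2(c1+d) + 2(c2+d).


b0 = 2*(420 + 158) + 2*(313 + 158) = 2098 mm
Vc = 0.33 * sqrt(35) * 2098 * 158 / 1000
= 647.16 kN

647.16


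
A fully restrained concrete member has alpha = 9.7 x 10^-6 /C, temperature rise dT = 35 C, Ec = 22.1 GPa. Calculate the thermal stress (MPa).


sigma = alpha * dT * Ec
= 9.7e-6 * 35 * 22.1 * 1000
= 7.503 MPa

7.503


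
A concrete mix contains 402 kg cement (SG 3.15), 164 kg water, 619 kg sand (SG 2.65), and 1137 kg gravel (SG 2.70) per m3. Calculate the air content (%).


Vol cement = 402 / (3.15 * 1000) = 0.127619 m3
Vol water = 164 / 1000 = 0.164 m3
Vol sand = 619 / (2.65 * 1000) = 0.233585 m3
Vol gravel = 1137 / (2.70 * 1000) = 0.421111 m3
Total solid + water volume = 0.946315 m3
Air = (1 - 0.946315) * 100 = 5.37%

5.37


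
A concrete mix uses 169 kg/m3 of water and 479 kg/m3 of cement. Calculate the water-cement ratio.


w/c = water / cement
w/c = 169 / 479 = 0.353

0.353


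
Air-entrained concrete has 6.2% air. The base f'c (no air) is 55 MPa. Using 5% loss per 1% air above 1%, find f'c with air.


Strength loss = (6.2 - 1) * 5 = 26.0%
f'c = 55 * (1 - 26.0/100)
= 40.7 MPa

40.7


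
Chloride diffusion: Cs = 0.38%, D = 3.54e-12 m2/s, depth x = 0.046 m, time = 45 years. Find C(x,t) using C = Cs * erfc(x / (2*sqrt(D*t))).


t_seconds = 45 * 365.25 * 24 * 3600 = 1420092000.0 s
arg = 0.046 / (2 * sqrt(3.54e-12 * 1420092000.0))
= 0.3244
erfc(0.3244) = 0.6464
C = 0.38 * 0.6464 = 0.2456%

0.2456


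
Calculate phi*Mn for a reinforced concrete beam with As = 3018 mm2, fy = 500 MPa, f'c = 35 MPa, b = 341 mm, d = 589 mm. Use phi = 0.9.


a = As * fy / (0.85 * f'c * b)
= 3018 * 500 / (0.85 * 35 * 341)
= 148.7469 mm
Mn = As * fy * (d - a/2) / 10^6
= 776.5715 kN-m
phi*Mn = 0.9 * 776.5715 = 698.91 kN-m

698.91


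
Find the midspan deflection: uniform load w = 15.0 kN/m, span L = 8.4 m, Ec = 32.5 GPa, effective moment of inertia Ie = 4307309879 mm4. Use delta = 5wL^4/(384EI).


Convert: L = 8.4 m = 8400 mm, Ec = 32.5 GPa = 32500 MPa
delta = 5 * 15.0 * 8400^4 / (384 * 32500 * 4307309879)
= 6.95 mm

6.95


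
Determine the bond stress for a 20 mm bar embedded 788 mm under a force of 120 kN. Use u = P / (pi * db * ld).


u = P / (pi * db * ld)
= 120 * 1000 / (pi * 20 * 788)
= 2.424 MPa

2.424


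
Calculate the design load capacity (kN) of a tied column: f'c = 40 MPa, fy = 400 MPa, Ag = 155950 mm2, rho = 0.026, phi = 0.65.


Ast = rho * Ag = 0.026 * 155950 = 4054.7 mm2
phi*Pn = 0.65 * 0.80 * (0.85 * 40 * (155950 - 4054.7) + 400 * 4054.7) / 1000
= 3528.89 kN

3528.89


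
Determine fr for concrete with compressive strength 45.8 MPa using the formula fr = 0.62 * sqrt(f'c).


fr = 0.62 * sqrt(45.8)
= 4.196 MPa

4.196


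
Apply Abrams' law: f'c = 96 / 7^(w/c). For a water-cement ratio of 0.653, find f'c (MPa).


f'c = 96 / 7^0.653
= 96 / 3.563
= 26.94 MPa

26.94


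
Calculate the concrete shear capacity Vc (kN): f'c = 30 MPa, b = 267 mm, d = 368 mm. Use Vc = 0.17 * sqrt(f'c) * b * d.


Vc = 0.17 * sqrt(30) * 267 * 368 / 1000
= 91.49 kN

91.49


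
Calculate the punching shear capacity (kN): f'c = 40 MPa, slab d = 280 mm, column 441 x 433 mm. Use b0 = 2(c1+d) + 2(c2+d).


b0 = 2*(441 + 280) + 2*(433 + 280) = 2868 mm
Vc = 0.33 * sqrt(40) * 2868 * 280 / 1000
= 1676.03 kN

1676.03


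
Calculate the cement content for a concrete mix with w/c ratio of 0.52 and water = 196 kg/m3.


Cement = water / (w/c)
= 196 / 0.52
= 376.9 kg/m3

376.9


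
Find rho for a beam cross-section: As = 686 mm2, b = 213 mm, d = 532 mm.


rho = As / (b * d)
= 686 / (213 * 532)
= 0.0061

0.0061


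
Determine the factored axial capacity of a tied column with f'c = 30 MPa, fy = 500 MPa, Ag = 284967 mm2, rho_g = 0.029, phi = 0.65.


Ast = rho * Ag = 0.029 * 284967 = 8264.043 mm2
phi*Pn = 0.65 * 0.80 * (0.85 * 30 * (284967 - 8264.043) + 500 * 8264.043) / 1000
= 5817.73 kN

5817.73


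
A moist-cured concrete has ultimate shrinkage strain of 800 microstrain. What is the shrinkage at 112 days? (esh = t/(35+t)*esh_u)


esh(112) = 112 / (35 + 112) * 800
= 112 / 147 * 800
= 609.5 microstrain

609.5


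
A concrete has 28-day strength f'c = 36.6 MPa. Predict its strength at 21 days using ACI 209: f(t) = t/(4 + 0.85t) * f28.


f(21) = 21 / (4 + 0.85 * 21) * 36.6
= 21 / 21.85 * 36.6
= 35.18 MPa

35.18


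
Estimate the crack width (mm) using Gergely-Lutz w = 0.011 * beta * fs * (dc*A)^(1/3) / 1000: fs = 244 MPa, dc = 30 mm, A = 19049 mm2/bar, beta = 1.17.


w = 0.011 * beta * fs * (dc * A)^(1/3) / 1000
= 0.011 * 1.17 * 244 * (30 * 19049)^(1/3) / 1000
= 0.261 mm

0.261


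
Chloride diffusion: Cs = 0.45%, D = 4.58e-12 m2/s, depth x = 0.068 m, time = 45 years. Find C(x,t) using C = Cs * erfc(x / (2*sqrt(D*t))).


t_seconds = 45 * 365.25 * 24 * 3600 = 1420092000.0 s
arg = 0.068 / (2 * sqrt(4.58e-12 * 1420092000.0))
= 0.4216
erfc(0.4216) = 0.551
C = 0.45 * 0.551 = 0.248%

0.248


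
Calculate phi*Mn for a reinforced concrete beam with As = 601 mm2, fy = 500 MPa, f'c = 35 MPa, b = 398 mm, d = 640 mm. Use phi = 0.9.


a = As * fy / (0.85 * f'c * b)
= 601 * 500 / (0.85 * 35 * 398)
= 25.379 mm
Mn = As * fy * (d - a/2) / 10^6
= 188.5068 kN-m
phi*Mn = 0.9 * 188.5068 = 169.66 kN-m

169.66


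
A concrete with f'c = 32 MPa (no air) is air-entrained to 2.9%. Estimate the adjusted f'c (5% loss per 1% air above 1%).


Strength loss = (2.9 - 1) * 5 = 9.5%
f'c = 32 * (1 - 9.5/100)
= 28.96 MPa

28.96


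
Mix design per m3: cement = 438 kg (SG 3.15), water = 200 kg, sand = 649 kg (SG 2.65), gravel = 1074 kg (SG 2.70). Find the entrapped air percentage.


Vol cement = 438 / (3.15 * 1000) = 0.139048 m3
Vol water = 200 / 1000 = 0.2 m3
Vol sand = 649 / (2.65 * 1000) = 0.244906 m3
Vol gravel = 1074 / (2.70 * 1000) = 0.397778 m3
Total solid + water volume = 0.981731 m3
Air = (1 - 0.981731) * 100 = 1.83%

1.83


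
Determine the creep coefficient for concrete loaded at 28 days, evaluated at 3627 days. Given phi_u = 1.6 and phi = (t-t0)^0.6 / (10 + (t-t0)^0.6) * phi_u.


dt = 3627 - 28 = 3599
phi = 3599^0.6 / (10 + 3599^0.6) * 1.6
= 1.49

1.49


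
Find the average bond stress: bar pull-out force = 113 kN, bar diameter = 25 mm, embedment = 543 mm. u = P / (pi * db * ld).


u = P / (pi * db * ld)
= 113 * 1000 / (pi * 25 * 543)
= 2.65 MPa

2.65


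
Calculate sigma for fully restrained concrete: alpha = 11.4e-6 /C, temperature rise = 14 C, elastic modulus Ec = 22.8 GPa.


sigma = alpha * dT * Ec
= 11.4e-6 * 14 * 22.8 * 1000
= 3.639 MPa

3.639


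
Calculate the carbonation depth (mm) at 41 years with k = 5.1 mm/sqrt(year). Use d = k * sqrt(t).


depth = k * sqrt(t)
= 5.1 * sqrt(41)
= 32.66 mm

32.66


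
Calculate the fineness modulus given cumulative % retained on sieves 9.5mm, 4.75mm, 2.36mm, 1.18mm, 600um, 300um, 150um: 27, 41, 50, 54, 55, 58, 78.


FM = sum(cumulative % retained) / 100
= 363 / 100
= 3.63

3.63


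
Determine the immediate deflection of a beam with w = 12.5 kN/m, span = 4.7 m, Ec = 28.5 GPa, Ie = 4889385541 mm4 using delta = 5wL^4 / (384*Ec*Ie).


Convert: L = 4.7 m = 4700 mm, Ec = 28.5 GPa = 28500 MPa
delta = 5 * 12.5 * 4700^4 / (384 * 28500 * 4889385541)
= 0.57 mm

0.57


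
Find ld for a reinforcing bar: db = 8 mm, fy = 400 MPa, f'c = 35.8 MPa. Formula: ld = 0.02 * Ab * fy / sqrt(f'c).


Ab = pi * 8^2 / 4 = 50.265 mm2
ld = 0.02 * 50.265 * 400 / sqrt(35.8)
= 67.2 mm

67.2


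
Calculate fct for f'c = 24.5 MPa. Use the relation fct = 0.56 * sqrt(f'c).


fct = 0.56 * sqrt(24.5)
= 0.56 * 4.95
= 2.772 MPa

2.772


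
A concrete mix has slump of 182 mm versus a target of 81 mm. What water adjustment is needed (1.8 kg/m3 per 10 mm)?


Difference = 81 - 182 = -101 mm
Water adjustment = -101 * 1.8 / 10 = -18.2 kg/m3

-18.2


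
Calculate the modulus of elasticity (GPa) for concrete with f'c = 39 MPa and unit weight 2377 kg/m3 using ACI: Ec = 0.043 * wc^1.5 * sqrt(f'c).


Ec = 0.043 * 2377^1.5 * sqrt(39) / 1000
= 31.12 GPa

31.12


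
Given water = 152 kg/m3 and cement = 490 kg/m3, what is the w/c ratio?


w/c = water / cement
w/c = 152 / 490 = 0.31

0.31


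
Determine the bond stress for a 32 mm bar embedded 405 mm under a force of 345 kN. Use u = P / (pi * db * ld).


u = P / (pi * db * ld)
= 345 * 1000 / (pi * 32 * 405)
= 8.474 MPa

8.474


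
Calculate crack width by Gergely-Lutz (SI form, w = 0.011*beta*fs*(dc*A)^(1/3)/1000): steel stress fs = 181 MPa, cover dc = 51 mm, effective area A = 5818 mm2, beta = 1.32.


w = 0.011 * beta * fs * (dc * A)^(1/3) / 1000
= 0.011 * 1.32 * 181 * (51 * 5818)^(1/3) / 1000
= 0.175 mm

0.175


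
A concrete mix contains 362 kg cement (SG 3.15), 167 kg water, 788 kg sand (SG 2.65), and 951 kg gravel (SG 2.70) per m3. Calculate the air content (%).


Vol cement = 362 / (3.15 * 1000) = 0.114921 m3
Vol water = 167 / 1000 = 0.167 m3
Vol sand = 788 / (2.65 * 1000) = 0.297358 m3
Vol gravel = 951 / (2.70 * 1000) = 0.352222 m3
Total solid + water volume = 0.931501 m3
Air = (1 - 0.931501) * 100 = 6.85%

6.85


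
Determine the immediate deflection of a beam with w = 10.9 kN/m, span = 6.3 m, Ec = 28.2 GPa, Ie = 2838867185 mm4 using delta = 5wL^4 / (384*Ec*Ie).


Convert: L = 6.3 m = 6300 mm, Ec = 28.2 GPa = 28200 MPa
delta = 5 * 10.9 * 6300^4 / (384 * 28200 * 2838867185)
= 2.79 mm

2.79


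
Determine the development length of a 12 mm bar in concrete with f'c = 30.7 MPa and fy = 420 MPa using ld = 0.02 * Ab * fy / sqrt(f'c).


Ab = pi * 12^2 / 4 = 113.097 mm2
ld = 0.02 * 113.097 * 420 / sqrt(30.7)
= 171.5 mm

171.5


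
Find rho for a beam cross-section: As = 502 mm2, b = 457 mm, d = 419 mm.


rho = As / (b * d)
= 502 / (457 * 419)
= 0.0026

0.0026


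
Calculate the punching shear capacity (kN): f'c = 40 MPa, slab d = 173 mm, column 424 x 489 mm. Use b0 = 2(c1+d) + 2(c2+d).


b0 = 2*(424 + 173) + 2*(489 + 173) = 2518 mm
Vc = 0.33 * sqrt(40) * 2518 * 173 / 1000
= 909.17 kN

909.17


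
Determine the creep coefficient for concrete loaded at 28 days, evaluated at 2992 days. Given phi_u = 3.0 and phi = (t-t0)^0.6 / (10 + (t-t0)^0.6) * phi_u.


dt = 2992 - 28 = 2964
phi = 2964^0.6 / (10 + 2964^0.6) * 3.0
= 2.771

2.771


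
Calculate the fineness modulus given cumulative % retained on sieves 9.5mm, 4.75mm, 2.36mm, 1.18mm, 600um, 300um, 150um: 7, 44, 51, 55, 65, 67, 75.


FM = sum(cumulative % retained) / 100
= 364 / 100
= 3.64

3.64


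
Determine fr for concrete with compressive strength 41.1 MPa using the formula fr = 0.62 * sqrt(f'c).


fr = 0.62 * sqrt(41.1)
= 3.975 MPa

3.975


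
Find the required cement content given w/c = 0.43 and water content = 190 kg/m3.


Cement = water / (w/c)
= 190 / 0.43
= 441.9 kg/m3

441.9


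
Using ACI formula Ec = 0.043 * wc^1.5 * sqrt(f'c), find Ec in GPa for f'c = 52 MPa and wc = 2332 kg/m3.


Ec = 0.043 * 2332^1.5 * sqrt(52) / 1000
= 34.92 GPa

34.92


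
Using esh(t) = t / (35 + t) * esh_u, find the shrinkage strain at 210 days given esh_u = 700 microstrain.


esh(210) = 210 / (35 + 210) * 700
= 210 / 245 * 700
= 600.0 microstrain

600.0


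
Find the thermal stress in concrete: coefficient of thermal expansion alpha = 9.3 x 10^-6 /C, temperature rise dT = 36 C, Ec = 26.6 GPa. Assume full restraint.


sigma = alpha * dT * Ec
= 9.3e-6 * 36 * 26.6 * 1000
= 8.906 MPa

8.906


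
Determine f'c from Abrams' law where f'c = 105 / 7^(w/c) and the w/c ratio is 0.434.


f'c = 105 / 7^0.434
= 105 / 2.327
= 45.12 MPa

45.12


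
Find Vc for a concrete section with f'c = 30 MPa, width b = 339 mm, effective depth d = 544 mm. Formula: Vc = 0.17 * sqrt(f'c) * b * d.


Vc = 0.17 * sqrt(30) * 339 * 544 / 1000
= 171.71 kN

171.71


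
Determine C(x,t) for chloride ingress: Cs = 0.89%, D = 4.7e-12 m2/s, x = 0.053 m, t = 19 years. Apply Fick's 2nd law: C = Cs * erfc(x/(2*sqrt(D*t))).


t_seconds = 19 * 365.25 * 24 * 3600 = 599594400.0 s
arg = 0.053 / (2 * sqrt(4.7e-12 * 599594400.0))
= 0.4992
erfc(0.4992) = 0.4802
C = 0.89 * 0.4802 = 0.4274%

0.4274


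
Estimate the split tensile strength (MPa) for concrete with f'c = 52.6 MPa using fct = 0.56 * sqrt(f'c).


fct = 0.56 * sqrt(52.6)
= 0.56 * 7.253
= 4.061 MPa

4.061


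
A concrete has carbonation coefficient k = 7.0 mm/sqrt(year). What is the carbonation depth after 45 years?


depth = k * sqrt(t)
= 7.0 * sqrt(45)
= 46.96 mm

46.96


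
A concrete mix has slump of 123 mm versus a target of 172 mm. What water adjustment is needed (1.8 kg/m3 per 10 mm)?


Difference = 172 - 123 = 49 mm
Water adjustment = 49 * 1.8 / 10 = 8.8 kg/m3

8.8


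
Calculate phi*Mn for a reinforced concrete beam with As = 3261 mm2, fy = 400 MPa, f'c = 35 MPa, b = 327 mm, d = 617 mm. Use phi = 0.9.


a = As * fy / (0.85 * f'c * b)
= 3261 * 400 / (0.85 * 35 * 327)
= 134.0837 mm
Mn = As * fy * (d - a/2) / 10^6
= 717.3654 kN-m
phi*Mn = 0.9 * 717.3654 = 645.63 kN-m

645.63


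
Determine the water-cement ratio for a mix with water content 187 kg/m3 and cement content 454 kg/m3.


w/c = water / cement
w/c = 187 / 454 = 0.412

0.412


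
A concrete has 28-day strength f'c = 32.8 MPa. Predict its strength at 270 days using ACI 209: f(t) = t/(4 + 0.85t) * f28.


f(270) = 270 / (4 + 0.85 * 270) * 32.8
= 270 / 233.5 * 32.8
= 37.93 MPa

37.93


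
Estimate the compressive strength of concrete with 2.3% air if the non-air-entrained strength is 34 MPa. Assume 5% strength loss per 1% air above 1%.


Strength loss = (2.3 - 1) * 5 = 6.5%
f'c = 34 * (1 - 6.5/100)
= 31.79 MPa

31.79


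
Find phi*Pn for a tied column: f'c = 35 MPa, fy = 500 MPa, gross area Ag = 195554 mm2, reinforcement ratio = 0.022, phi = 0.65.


Ast = rho * Ag = 0.022 * 195554 = 4302.188 mm2
phi*Pn = 0.65 * 0.80 * (0.85 * 35 * (195554 - 4302.188) + 500 * 4302.188) / 1000
= 4077.23 kN

4077.23


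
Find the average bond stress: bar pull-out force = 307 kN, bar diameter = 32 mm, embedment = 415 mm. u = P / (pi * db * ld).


u = P / (pi * db * ld)
= 307 * 1000 / (pi * 32 * 415)
= 7.359 MPa

7.359


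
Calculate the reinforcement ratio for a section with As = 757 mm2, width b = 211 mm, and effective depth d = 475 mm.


rho = As / (b * d)
= 757 / (211 * 475)
= 0.0076

0.0076


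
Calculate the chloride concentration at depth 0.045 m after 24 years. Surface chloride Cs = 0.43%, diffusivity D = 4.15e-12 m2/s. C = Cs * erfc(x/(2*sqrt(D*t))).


t_seconds = 24 * 365.25 * 24 * 3600 = 757382400.0 s
arg = 0.045 / (2 * sqrt(4.15e-12 * 757382400.0))
= 0.4013
erfc(0.4013) = 0.5703
C = 0.43 * 0.5703 = 0.2452%

0.2452


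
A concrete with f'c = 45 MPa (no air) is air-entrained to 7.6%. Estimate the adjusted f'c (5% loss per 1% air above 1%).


Strength loss = (7.6 - 1) * 5 = 33.0%
f'c = 45 * (1 - 33.0/100)
= 30.15 MPa

30.15


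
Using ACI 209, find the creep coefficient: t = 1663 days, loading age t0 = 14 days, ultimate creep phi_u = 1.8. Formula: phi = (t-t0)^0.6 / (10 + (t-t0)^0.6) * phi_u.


dt = 1663 - 14 = 1649
phi = 1649^0.6 / (10 + 1649^0.6) * 1.8
= 1.611

1.611


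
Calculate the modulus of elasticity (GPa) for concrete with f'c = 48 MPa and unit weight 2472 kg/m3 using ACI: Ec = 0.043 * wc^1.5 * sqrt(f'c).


Ec = 0.043 * 2472^1.5 * sqrt(48) / 1000
= 36.62 GPa

36.62


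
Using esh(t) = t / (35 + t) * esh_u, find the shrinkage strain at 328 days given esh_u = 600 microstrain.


esh(328) = 328 / (35 + 328) * 600
= 328 / 363 * 600
= 542.1 microstrain

542.1


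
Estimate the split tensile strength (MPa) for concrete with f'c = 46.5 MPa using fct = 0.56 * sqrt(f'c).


fct = 0.56 * sqrt(46.5)
= 0.56 * 6.819
= 3.819 MPa

3.819


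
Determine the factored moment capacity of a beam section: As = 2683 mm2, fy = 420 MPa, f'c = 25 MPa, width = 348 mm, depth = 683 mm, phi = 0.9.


a = As * fy / (0.85 * f'c * b)
= 2683 * 420 / (0.85 * 25 * 348)
= 152.3813 mm
Mn = As * fy * (d - a/2) / 10^6
= 683.7892 kN-m
phi*Mn = 0.9 * 683.7892 = 615.41 kN-m

615.41


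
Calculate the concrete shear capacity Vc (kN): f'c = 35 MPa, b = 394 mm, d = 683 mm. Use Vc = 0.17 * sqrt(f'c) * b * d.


Vc = 0.17 * sqrt(35) * 394 * 683 / 1000
= 270.64 kN

270.64


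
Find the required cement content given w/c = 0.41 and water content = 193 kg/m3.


Cement = water / (w/c)
= 193 / 0.41
= 470.7 kg/m3

470.7


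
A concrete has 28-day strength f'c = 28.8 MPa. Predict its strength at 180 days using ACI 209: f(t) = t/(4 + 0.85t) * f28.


f(180) = 180 / (4 + 0.85 * 180) * 28.8
= 180 / 157.0 * 28.8
= 33.02 MPa

33.02


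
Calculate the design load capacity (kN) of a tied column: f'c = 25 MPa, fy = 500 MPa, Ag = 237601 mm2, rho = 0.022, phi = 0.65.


Ast = rho * Ag = 0.022 * 237601 = 5227.222 mm2
phi*Pn = 0.65 * 0.80 * (0.85 * 25 * (237601 - 5227.222) + 500 * 5227.222) / 1000
= 3926.81 kN

3926.81


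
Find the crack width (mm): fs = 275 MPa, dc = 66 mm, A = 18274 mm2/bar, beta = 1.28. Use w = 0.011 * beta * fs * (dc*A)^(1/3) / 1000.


w = 0.011 * beta * fs * (dc * A)^(1/3) / 1000
= 0.011 * 1.28 * 275 * (66 * 18274)^(1/3) / 1000
= 0.412 mm

0.412


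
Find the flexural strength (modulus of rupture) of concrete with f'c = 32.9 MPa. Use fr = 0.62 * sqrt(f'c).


fr = 0.62 * sqrt(32.9)
= 3.556 MPa

3.556


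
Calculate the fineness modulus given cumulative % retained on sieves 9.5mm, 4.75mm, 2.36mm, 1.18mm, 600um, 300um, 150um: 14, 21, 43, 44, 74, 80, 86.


FM = sum(cumulative % retained) / 100
= 362 / 100
= 3.62

3.62


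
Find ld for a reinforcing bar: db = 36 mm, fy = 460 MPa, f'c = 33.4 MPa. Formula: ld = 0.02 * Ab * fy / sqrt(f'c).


Ab = pi * 36^2 / 4 = 1017.876 mm2
ld = 0.02 * 1017.876 * 460 / sqrt(33.4)
= 1620.4 mm

1620.4


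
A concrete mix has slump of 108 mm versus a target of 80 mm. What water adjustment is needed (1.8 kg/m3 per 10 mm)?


Difference = 80 - 108 = -28 mm
Water adjustment = -28 * 1.8 / 10 = -5.0 kg/m3

-5.0


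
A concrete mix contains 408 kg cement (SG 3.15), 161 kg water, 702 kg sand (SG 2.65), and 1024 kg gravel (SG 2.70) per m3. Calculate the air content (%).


Vol cement = 408 / (3.15 * 1000) = 0.129524 m3
Vol water = 161 / 1000 = 0.161 m3
Vol sand = 702 / (2.65 * 1000) = 0.264906 m3
Vol gravel = 1024 / (2.70 * 1000) = 0.379259 m3
Total solid + water volume = 0.934689 m3
Air = (1 - 0.934689) * 100 = 6.53%

6.53


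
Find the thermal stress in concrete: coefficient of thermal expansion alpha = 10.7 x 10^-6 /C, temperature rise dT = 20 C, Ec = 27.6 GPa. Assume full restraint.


sigma = alpha * dT * Ec
= 10.7e-6 * 20 * 27.6 * 1000
= 5.906 MPa

5.906


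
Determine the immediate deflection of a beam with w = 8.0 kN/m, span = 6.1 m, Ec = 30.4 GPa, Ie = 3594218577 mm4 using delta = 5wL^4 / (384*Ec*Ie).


Convert: L = 6.1 m = 6100 mm, Ec = 30.4 GPa = 30400 MPa
delta = 5 * 8.0 * 6100^4 / (384 * 30400 * 3594218577)
= 1.32 mm

1.32


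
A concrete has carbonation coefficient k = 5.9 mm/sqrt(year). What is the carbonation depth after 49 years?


depth = k * sqrt(t)
= 5.9 * sqrt(49)
= 41.3 mm

41.3


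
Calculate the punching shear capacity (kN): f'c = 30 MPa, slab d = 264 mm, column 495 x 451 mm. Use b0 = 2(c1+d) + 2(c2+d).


b0 = 2*(495 + 264) + 2*(451 + 264) = 2948 mm
Vc = 0.33 * sqrt(30) * 2948 * 264 / 1000
= 1406.71 kN

1406.71


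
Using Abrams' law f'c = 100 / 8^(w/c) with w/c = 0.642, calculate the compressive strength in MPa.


f'c = 100 / 8^0.642
= 100 / 3.8
= 26.32 MPa

26.32


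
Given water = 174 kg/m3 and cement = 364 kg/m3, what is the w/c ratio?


w/c = water / cement
w/c = 174 / 364 = 0.478

0.478


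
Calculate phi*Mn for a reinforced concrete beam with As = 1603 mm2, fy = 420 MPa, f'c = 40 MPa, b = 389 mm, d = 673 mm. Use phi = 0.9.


a = As * fy / (0.85 * f'c * b)
= 1603 * 420 / (0.85 * 40 * 389)
= 50.9043 mm
Mn = As * fy * (d - a/2) / 10^6
= 435.9681 kN-m
phi*Mn = 0.9 * 435.9681 = 392.37 kN-m

392.37


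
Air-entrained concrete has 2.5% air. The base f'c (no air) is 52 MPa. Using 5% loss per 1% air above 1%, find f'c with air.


Strength loss = (2.5 - 1) * 5 = 7.5%
f'c = 52 * (1 - 7.5/100)
= 48.1 MPa

48.1


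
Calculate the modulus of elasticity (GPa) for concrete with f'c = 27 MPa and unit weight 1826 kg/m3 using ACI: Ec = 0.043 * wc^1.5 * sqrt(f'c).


Ec = 0.043 * 1826^1.5 * sqrt(27) / 1000
= 17.43 GPa

17.43


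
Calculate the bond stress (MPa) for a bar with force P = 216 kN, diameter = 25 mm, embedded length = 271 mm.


u = P / (pi * db * ld)
= 216 * 1000 / (pi * 25 * 271)
= 10.148 MPa

10.148


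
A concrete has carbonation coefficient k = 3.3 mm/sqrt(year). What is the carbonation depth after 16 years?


depth = k * sqrt(t)
= 3.3 * sqrt(16)
= 13.2 mm

13.2


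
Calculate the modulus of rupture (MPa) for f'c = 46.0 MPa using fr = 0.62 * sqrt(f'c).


fr = 0.62 * sqrt(46.0)
= 4.205 MPa

4.205


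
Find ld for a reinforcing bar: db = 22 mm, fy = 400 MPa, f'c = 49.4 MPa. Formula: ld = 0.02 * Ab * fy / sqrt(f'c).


Ab = pi * 22^2 / 4 = 380.133 mm2
ld = 0.02 * 380.133 * 400 / sqrt(49.4)
= 432.7 mm

432.7


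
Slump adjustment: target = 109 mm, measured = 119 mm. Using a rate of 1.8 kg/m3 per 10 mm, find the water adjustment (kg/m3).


Difference = 109 - 119 = -10 mm
Water adjustment = -10 * 1.8 / 10 = -1.8 kg/m3

-1.8


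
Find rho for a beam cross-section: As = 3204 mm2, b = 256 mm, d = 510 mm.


rho = As / (b * d)
= 3204 / (256 * 510)
= 0.0245

0.0245


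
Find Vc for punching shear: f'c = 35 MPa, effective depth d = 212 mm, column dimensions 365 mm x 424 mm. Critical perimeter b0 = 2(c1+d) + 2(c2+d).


b0 = 2*(365 + 212) + 2*(424 + 212) = 2426 mm
Vc = 0.33 * sqrt(35) * 2426 * 212 / 1000
= 1004.09 kN

1004.09


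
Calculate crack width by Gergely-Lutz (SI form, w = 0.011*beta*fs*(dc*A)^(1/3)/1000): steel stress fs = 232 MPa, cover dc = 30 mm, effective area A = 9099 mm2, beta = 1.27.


w = 0.011 * beta * fs * (dc * A)^(1/3) / 1000
= 0.011 * 1.27 * 232 * (30 * 9099)^(1/3) / 1000
= 0.21 mm

0.21


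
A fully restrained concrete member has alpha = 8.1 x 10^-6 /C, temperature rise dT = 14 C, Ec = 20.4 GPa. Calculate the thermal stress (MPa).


sigma = alpha * dT * Ec
= 8.1e-6 * 14 * 20.4 * 1000
= 2.313 MPa

2.313


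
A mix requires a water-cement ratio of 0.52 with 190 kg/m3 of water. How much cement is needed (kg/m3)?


Cement = water / (w/c)
= 190 / 0.52
= 365.4 kg/m3

365.4


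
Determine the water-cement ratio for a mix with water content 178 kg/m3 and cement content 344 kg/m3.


w/c = water / cement
w/c = 178 / 344 = 0.517

0.517


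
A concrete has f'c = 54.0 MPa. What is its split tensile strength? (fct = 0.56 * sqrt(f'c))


fct = 0.56 * sqrt(54.0)
= 0.56 * 7.348
= 4.115 MPa

4.115


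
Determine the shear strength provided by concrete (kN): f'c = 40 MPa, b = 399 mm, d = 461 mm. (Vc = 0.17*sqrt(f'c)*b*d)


Vc = 0.17 * sqrt(40) * 399 * 461 / 1000
= 197.77 kN

197.77


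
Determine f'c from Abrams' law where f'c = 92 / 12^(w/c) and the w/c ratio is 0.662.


f'c = 92 / 12^0.662
= 92 / 5.181
= 17.76 MPa

17.76


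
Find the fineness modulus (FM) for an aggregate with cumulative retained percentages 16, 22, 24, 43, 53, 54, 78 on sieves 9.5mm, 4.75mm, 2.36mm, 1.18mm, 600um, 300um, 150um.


FM = sum(cumulative % retained) / 100
= 290 / 100
= 2.9

2.9


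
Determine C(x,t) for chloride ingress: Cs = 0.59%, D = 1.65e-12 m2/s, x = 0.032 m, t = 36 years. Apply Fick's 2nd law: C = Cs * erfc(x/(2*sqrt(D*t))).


t_seconds = 36 * 365.25 * 24 * 3600 = 1136073600.0 s
arg = 0.032 / (2 * sqrt(1.65e-12 * 1136073600.0))
= 0.3696
erfc(0.3696) = 0.6012
C = 0.59 * 0.6012 = 0.3547%

0.3547
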